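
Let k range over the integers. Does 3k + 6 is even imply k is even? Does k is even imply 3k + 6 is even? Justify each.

Equivalent; both directions hold.

(→) Suppose 3k + 6 is even. Since 3 is odd, 3k and k have the same parity, so 3k + 6 ≡ k + 6 (mod 2). As 6 is even, 3k + 6 is even exactly when k is even. Thus k is even.

(←) Conversely, suppose k is even; write k = 2j. Then 3k + 6 = 3·(2j) + 6 = 2·3j + 6, which is even.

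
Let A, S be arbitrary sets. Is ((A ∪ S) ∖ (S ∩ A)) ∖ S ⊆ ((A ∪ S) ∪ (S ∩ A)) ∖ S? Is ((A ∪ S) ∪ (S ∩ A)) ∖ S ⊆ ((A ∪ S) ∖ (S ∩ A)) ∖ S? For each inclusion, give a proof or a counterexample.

(⟹) Let x ∈ ((A ∪ S) ∖ (S ∩ A)) ∖ S. Then x ∈ A and x ∉ S, from which x ∈ ((A ∪ S) ∪ (S ∩ A)) ∖ S.

(⟸) Let x ∈ ((A ∪ S) ∪ (S ∩ A)) ∖ S. Then x ∈ A and x ∉ S, from which x ∈ ((A ∪ S) ∖ (S ∩ A)) ∖ S.

Both inclusions hold.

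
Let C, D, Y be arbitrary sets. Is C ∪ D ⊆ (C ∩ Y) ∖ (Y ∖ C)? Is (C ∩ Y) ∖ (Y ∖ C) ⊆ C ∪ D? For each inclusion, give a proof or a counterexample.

Forward inclusion. This inclusion fails. Take C = {1}, D = ∅, Y = ∅; then 1 ∈ C ∪ D but 1 ∉ (C ∩ Y) ∖ (Y ∖ C).

Reverse inclusion. Let x ∈ (C ∩ Y) ∖ (Y ∖ C). Then either x ∈ C ∩ Y and x ∉ D; or x ∈ C ∩ D ∩ Y. In each case x ∈ C ∪ D, so (C ∩ Y) ∖ (Y ∖ C) ⊆ C ∪ D.

The sets are not equal: only the reverse inclusion holds.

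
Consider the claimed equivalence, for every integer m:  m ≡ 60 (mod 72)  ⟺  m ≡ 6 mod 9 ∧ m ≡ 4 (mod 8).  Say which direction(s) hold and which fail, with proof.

Both directions hold.

[⇒] Suppose m ≡ 60 (mod 72); write m = 72j + 60. Since 9 ∣ 72, reducing mod 9 gives m ≡ 60 ≡ 6 (mod 9); since 8 ∣ 72, reducing mod 8 gives m ≡ 60 ≡ 4 (mod 8).

[⇐] Conversely, if m ≡ 6 (mod 9) and m ≡ 4 (mod 8), then by the Chinese remainder theorem m ≡ 60 (mod 72). This is exactly m ≡ 60 (mod 72).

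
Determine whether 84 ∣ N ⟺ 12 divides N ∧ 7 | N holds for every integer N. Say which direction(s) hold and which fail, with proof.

Both directions hold; the statement is true.

Forward direction. If 84 ∣ N, write N = 84q. Since 84 = 7·12, N = 12·(7q), so 12 ∣ N; and since 84 = 12·7, N = 7·(12q), so 7 ∣ N.

Converse. Suppose 12 ∣ N and 7 ∣ N. Any common multiple of 12 and 7 is a multiple of their lcm; here gcd(12, 7) = 1, so lcm(12, 7) = 12·7 = 84, so 84 ∣ N.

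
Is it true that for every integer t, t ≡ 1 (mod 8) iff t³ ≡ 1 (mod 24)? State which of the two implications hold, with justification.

Only the converse holds.

(⟸) The residues r modulo 24 with r³ ≡ 1 (mod 24) are exactly {1}, and each is ≡ 1 (mod 8).

(⟹) This fails: take t = 9. Then 9 ≡ 1 (mod 8), but 9³ = 729 ≡ 9 (mod 24), not 1.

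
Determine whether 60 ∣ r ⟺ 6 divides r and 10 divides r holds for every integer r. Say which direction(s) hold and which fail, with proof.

(→) If 60 ∣ r, write r = 60q. Since 60 = 10·6, r = 6·(10q), so 6 ∣ r; and since 60 = 6·10, r = 10·(6q), so 10 ∣ r.

(←) This fails: take r = 30. Both 6 ∣ 30 and 10 ∣ 30, yet 30 is not a multiple of 60 (since 30 = 0·60 + 30), so 60 ∤ 30.

Not equivalent: only (⇒) holds.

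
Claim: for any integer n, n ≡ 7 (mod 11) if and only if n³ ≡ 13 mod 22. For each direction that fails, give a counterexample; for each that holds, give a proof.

(⟹) This fails: take n = 18. Then 18 ≡ 7 (mod 11), but 18³ = 5832 ≡ 2 (mod 22), not 13.

(⟸) Conversely, the residues r modulo 22 with r³ ≡ 13 (mod 22) are exactly {7}, and each is ≡ 7 (mod 11).

Only the converse holds.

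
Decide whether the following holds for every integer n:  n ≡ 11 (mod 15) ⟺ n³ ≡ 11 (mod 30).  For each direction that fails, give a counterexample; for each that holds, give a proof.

(⟹) This fails: take n = 26. Then 26 ≡ 11 (mod 15), but 26³ = 17576 ≡ 26 (mod 30), not 11.

(⟸) Conversely, the residues r modulo 30 with r³ ≡ 11 (mod 30) are exactly {11}, and each is ≡ 11 (mod 15).

The forward direction fails; the converse holds.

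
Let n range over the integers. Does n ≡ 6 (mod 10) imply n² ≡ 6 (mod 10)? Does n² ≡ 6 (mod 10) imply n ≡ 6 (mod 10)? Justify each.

(⇒) Suppose n ≡ 6 (mod 10). Write n = 10j + 6. Then (10j + 6)² = 100j² + 120j + 36 = 10(10j² + 12j + 3) + 6, so n² ≡ 6 (mod 10).

(⇐) This fails: take n = 4. Then 4² = 16 ≡ 6 (mod 10), yet 4 ≡ 4 (mod 10), not 6.

The forward direction holds; the converse fails.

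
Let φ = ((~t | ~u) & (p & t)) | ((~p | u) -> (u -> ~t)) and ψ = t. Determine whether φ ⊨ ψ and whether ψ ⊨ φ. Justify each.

Both directions fail.

[⇒] This fails. Under u = F, p = F, t = F, the left side is true but the right side is false.

[⇐] This fails. Under u = T, p = F, t = T, the left side is false but the right side is true.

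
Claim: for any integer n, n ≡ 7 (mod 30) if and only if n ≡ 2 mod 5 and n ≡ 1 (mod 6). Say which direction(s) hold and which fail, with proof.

Both directions hold.

(←) If n ≡ 2 (mod 5) and n ≡ 1 (mod 6), then by the Chinese remainder theorem n ≡ 7 (mod 30). This is exactly n ≡ 7 (mod 30).

(→) Suppose n ≡ 7 (mod 30); write n = 30j + 7. Since 5 ∣ 30, reducing mod 5 gives n ≡ 7 ≡ 2 (mod 5); since 6 ∣ 30, reducing mod 6 gives n ≡ 7 ≡ 1 (mod 6).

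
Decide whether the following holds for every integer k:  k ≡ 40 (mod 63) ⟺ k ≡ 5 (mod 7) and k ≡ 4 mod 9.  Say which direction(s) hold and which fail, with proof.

Equivalent; both directions hold.

(⇒) Suppose k ≡ 40 (mod 63); write k = 63j + 40. Since 7 ∣ 63, reducing mod 7 gives k ≡ 40 ≡ 5 (mod 7); since 9 ∣ 63, reducing mod 9 gives k ≡ 40 ≡ 4 (mod 9).

(⇐) Conversely, if k ≡ 5 (mod 7) and k ≡ 4 (mod 9), then by the Chinese remainder theorem k ≡ 40 (mod 63). This is exactly k ≡ 40 (mod 63).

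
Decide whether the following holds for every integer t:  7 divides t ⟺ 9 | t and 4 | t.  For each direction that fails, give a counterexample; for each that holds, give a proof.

Forward direction. This fails: take t = 7. Certainly 7 ∣ 7, but 9 ∤ 7.

Converse. This fails: take t = 36. Both 9 ∣ 36 and 4 ∣ 36, yet 36 is not a multiple of 7 (since 36 = 5·7 + 1), so 7 ∤ 36.

(⇒) fails and (⇐) fails.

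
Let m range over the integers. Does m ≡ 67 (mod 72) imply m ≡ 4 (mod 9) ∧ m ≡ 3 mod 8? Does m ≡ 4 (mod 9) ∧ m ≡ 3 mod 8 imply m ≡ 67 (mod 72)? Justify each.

(⟹) Suppose m ≡ 67 (mod 72); write m = 72j + 67. Since 9 ∣ 72, reducing mod 9 gives m ≡ 67 ≡ 4 (mod 9); since 8 ∣ 72, reducing mod 8 gives m ≡ 67 ≡ 3 (mod 8).

(⟸) Conversely, if m ≡ 4 (mod 9) and m ≡ 3 (mod 8), then by the Chinese remainder theorem m ≡ 67 (mod 72). This is exactly m ≡ 67 (mod 72).

Equivalent; both directions hold.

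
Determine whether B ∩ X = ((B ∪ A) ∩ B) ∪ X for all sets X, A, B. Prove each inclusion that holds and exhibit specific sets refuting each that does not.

(⊆) Let x ∈ B ∩ X. Then either x ∈ X ∩ B and x ∉ A; or x ∈ X ∩ A ∩ B. In each case x ∈ ((B ∪ A) ∩ B) ∪ X, so B ∩ X ⊆ ((B ∪ A) ∩ B) ∪ X.

(⊇) This inclusion fails. Take X = {1}, A = ∅, B = ∅; then 1 ∈ ((B ∪ A) ∩ B) ∪ X but 1 ∉ B ∩ X.

The sets are not equal: only the forward inclusion holds.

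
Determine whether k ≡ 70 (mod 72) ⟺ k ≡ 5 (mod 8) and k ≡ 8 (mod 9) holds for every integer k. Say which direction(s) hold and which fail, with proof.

(⟹) This fails: k = 70 gives 70 ≡ 70 (mod 72) but 70 ≡ 6 (mod 8), so the conjunction on the right does not hold.

(⟸) This fails: k = 53 satisfies both congruences on the right (53 ≡ 5 mod 8 and 53 ≡ 8 mod 9) yet 53 ≡ 53 (mod 72), not 70.

(⇒) fails and (⇐) fails.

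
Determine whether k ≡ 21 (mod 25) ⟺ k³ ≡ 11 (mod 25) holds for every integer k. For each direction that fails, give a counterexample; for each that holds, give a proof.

Both implications hold.

(⇒) Suppose k ≡ 21 (mod 25). Write k = 25j + 21. Then (25j + 21)³ = 15625j³ + 39375j² + 33075j + 9261 = 25(625j³ + 1575j² + 1323j + 370) + 11, so k³ ≡ 11 (mod 25).

(⇐) Conversely, suppose k³ ≡ 11 (mod 25). The only residue r in {0, …, 24} with r³ ≡ 11 (mod 25) is r = 21, so k ≡ 21 (mod 25).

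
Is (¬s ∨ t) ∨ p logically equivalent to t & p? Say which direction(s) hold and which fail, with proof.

(⟹) This fails. Under s = F, t = F, p = F, the left side is true but the right side is false.

(⟸) Assume the antecedent. If s is true, the antecedent forces (s = T, t = T, p = T), and (¬s ∨ t) ∨ p holds there. If s is false, (¬s ∨ t) ∨ p reduces to true regardless of the other variables. Either way (¬s ∨ t) ∨ p holds.

Only the reverse direction holds.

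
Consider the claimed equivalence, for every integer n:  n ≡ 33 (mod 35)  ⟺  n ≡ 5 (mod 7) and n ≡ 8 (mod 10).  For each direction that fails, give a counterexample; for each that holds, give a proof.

The forward direction fails; the converse holds.

(⇒) This fails: n = 33 gives 33 ≡ 33 (mod 35) but 33 ≡ 3 (mod 10), so the conjunction on the right does not hold.

(⇐) Conversely, if n ≡ 5 (mod 7) and n ≡ 8 (mod 10), then by the Chinese remainder theorem n ≡ 68 (mod 70). Since 68 ≡ 33 (mod 35) and 35 ∣ 70, we get n ≡ 33 (mod 35).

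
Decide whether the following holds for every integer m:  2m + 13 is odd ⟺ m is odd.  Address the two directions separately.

Converse. Suppose m is odd. Since 2 is even, 2m is even for every m, so 2m + 13 has the same parity as 13, which is odd. Hence 2m + 13 is odd.

Forward direction. This fails: take m = 0. Then 2m + 13 = 13, which is odd, yet m = 0 is even, not odd.

(⇒) fails; (⇐) holds.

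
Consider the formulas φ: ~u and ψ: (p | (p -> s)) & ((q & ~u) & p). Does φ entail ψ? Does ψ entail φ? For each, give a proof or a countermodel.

(⇒) This fails. Under p = F, q = F, s = F, u = F, the left side is true but the right side is false.

(⇐) Assume the antecedent. If p is true, the antecedent forces (p = T, q = T, s = F, u = F) or (p = T, q = T, s = T, u = F), and ~u holds there. If p is false, the antecedent cannot hold. Either way ~u holds.

Only the reverse direction holds.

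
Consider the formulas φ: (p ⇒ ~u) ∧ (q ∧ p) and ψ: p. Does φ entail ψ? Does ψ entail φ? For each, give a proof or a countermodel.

(⇒) holds; (⇐) fails.

[⇒] Assume the antecedent. If p is true, p reduces to true regardless of the other variables. If p is false, the antecedent cannot hold. Either way p holds.

[⇐] This fails. Under p = T, q = F, u = F, the left side is false but the right side is true.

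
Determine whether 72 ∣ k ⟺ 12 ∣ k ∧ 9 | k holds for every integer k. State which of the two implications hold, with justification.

(→) If 72 ∣ k, write k = 72q. Since 72 = 6·12, k = 12·(6q), so 12 ∣ k; and since 72 = 8·9, k = 9·(8q), so 9 ∣ k.

(←) This fails: take k = 36. Both 12 ∣ 36 and 9 ∣ 36, yet 36 is not a multiple of 72 (since 36 = 0·72 + 36), so 72 ∤ 36.

(⇒) holds; (⇐) fails.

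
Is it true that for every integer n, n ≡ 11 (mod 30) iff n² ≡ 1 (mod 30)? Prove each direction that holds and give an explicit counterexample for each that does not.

(⇒) Suppose n ≡ 11 (mod 30). Write n = 30j + 11. Then (30j + 11)² = 900j² + 660j + 121 = 30(30j² + 22j + 4) + 1, so n² ≡ 1 (mod 30).

(⇐) This fails: take n = 1. Then 1² = 1 ≡ 1 (mod 30), yet 1 ≡ 1 (mod 30), not 11.

(⇒) holds; (⇐) fails.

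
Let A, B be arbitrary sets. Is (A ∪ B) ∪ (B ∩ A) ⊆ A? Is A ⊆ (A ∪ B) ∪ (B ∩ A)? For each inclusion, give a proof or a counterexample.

(⊆) fails; (⊇) holds.

(⟹) This inclusion fails. Take A = ∅, B = {1}; then 1 ∈ (A ∪ B) ∪ (B ∩ A) but 1 ∉ A.

(⟸) Let x ∈ A. Then either x ∈ A and x ∉ B; or x ∈ A ∩ B. In each case x ∈ (A ∪ B) ∪ (B ∩ A), so A ⊆ (A ∪ B) ∪ (B ∩ A).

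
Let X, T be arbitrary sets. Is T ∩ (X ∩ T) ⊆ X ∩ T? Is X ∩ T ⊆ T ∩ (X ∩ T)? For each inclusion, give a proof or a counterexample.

(⟹) Let x ∈ T ∩ (X ∩ T). Then x ∈ X ∩ T, from which x ∈ X ∩ T.

(⟸) Let x ∈ X ∩ T. Then x ∈ X ∩ T, from which x ∈ T ∩ (X ∩ T).

The two sets are equal.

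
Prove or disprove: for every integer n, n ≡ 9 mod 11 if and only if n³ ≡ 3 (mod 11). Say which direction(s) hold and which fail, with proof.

(⇒) Suppose n ≡ 9 mod 11. Write n = 11j + 9. Then (11j + 9)³ = 1331j³ + 3267j² + 2673j + 729 = 11(121j³ + 297j² + 243j + 66) + 3, so n³ ≡ 3 (mod 11).

(⇐) Conversely, suppose n³ ≡ 3 (mod 11). The only residue r in {0, …, 10} with r³ ≡ 3 (mod 11) is r = 9, so n ≡ 9 (mod 11).

Both directions hold; the statement is true.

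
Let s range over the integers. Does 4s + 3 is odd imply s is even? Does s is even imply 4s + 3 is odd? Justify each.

[⇒] This fails: take s = 5. Then 4s + 3 = 23, which is odd, yet s = 5 is odd, not even.

[⇐] Suppose s is even. Since 4 is even, 4s is even for every s, so 4s + 3 has the same parity as 3, which is odd. Hence 4s + 3 is odd.

Only the converse holds.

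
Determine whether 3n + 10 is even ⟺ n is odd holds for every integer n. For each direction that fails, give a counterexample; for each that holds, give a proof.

(⇒) This fails: n = 4 gives 3n + 10 = 22, which is even, but 4 is even, not odd.

(⇐) This also fails: n = 7 is odd, but 3n + 10 = 31 is odd, not even.

Neither direction holds.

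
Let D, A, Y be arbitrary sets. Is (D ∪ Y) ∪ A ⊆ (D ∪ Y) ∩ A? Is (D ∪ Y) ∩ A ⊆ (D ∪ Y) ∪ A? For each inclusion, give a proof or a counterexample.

(⟹) This inclusion fails. Take D = {1}, A = ∅, Y = ∅; then 1 ∈ (D ∪ Y) ∪ A but 1 ∉ (D ∪ Y) ∩ A.

(⟸) Let x ∈ (D ∪ Y) ∩ A. Then either x ∈ D ∩ A and x ∉ Y; or x ∈ A ∩ Y and x ∉ D; or x ∈ D ∩ A ∩ Y. In each case x ∈ (D ∪ Y) ∪ A, so (D ∪ Y) ∩ A ⊆ (D ∪ Y) ∪ A.

Only the reverse inclusion holds.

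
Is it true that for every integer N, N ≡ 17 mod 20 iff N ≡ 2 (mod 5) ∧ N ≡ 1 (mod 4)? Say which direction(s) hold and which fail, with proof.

(→) Suppose N ≡ 17 (mod 20); write N = 20j + 17. Since 5 ∣ 20, reducing mod 5 gives N ≡ 17 ≡ 2 (mod 5); since 4 ∣ 20, reducing mod 4 gives N ≡ 17 ≡ 1 (mod 4).

(←) Conversely, if N ≡ 2 (mod 5) and N ≡ 1 (mod 4), then by the Chinese remainder theorem N ≡ 17 (mod 20). This is exactly N ≡ 17 (mod 20).

Equivalent; both directions hold.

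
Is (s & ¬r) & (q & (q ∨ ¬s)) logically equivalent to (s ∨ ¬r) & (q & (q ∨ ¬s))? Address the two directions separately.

Not equivalent: only (⇒) holds.

(⟹) Assume the antecedent. If r is true, the antecedent cannot hold. If r is false, the antecedent forces (r = F, q = T, s = T), and (s ∨ ¬r) & (q & (q ∨ ¬s)) holds there. Either way (s ∨ ¬r) & (q & (q ∨ ¬s)) holds.

(⟸) This fails. Under r = F, q = T, s = F, the left side is false but the right side is true.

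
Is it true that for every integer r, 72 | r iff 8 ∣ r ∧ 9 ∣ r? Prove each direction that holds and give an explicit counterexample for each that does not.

Equivalent; both directions hold.

(⟹) If 72 ∣ r, write r = 72q. Since 72 = 9·8, r = 8·(9q), so 8 ∣ r; and since 72 = 8·9, r = 9·(8q), so 9 ∣ r.

(⟸) Suppose 8 ∣ r and 9 ∣ r. Any common multiple of 8 and 9 is a multiple of their lcm; here gcd(8, 9) = 1, so lcm(8, 9) = 8·9 = 72, so 72 ∣ r.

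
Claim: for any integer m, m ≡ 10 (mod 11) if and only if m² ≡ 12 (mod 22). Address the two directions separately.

Neither implication holds.

(⇒) This fails: take m = 21. Then 21 ≡ 10 (mod 11), but 21² = 441 ≡ 1 (mod 22), not 12.

(⇐) This fails: take m = 12. Then 12² = 144 ≡ 12 (mod 22), yet 12 ≡ 1 (mod 11), not 10.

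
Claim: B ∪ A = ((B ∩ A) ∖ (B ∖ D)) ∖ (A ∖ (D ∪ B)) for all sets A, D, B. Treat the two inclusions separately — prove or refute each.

Forward inclusion. This inclusion fails. Take A = {1}, D = ∅, B = ∅; then 1 ∈ B ∪ A but 1 ∉ ((B ∩ A) ∖ (B ∖ D)) ∖ (A ∖ (D ∪ B)).

Reverse inclusion. Let x ∈ ((B ∩ A) ∖ (B ∖ D)) ∖ (A ∖ (D ∪ B)). Then x ∈ A ∩ D ∩ B, from which x ∈ B ∪ A.

The sets are not equal: only the reverse inclusion holds.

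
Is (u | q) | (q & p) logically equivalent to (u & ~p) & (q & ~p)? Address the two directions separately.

Only the reverse direction holds.

(⇐) Assume the antecedent. If p is true, the antecedent cannot hold. If p is false, the antecedent forces (p = F, u = T, q = T), and (u | q) | (q & p) holds there. Either way (u | q) | (q & p) holds.

(⇒) This fails. Under p = F, u = T, q = F, the left side is true but the right side is false.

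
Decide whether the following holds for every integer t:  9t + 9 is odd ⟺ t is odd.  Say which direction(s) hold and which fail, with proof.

(⇒) This fails: t = 0 gives 9t + 9 = 9, which is odd, but 0 is even, not odd.

(⇐) This also fails: t = 5 is odd, but 9t + 9 = 54 is even, not odd.

Neither implication holds.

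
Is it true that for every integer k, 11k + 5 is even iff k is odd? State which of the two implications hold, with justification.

Both directions hold.

(⟹) Suppose 11k + 5 is even. Since 11 is odd, 11k and k have the same parity, so 11k + 5 ≡ k + 5 (mod 2). As 5 is odd, 11k + 5 is even exactly when k is odd. Thus k is odd.

(⟸) Conversely, suppose k is odd; write k = 2j + 1. Then 11k + 5 = 11·(2j + 1) + 5 = 2·11j + 16, which is even.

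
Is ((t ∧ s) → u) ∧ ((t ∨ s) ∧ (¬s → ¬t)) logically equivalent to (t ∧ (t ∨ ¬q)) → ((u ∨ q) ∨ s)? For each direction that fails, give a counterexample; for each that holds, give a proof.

Not equivalent: only (⇒) holds.

(⇒) Assume the antecedent. If t is true, the antecedent forces (q = F, t = T, s = T, u = T) or (q = T, t = T, s = T, u = T), and (t ∧ (t ∨ ¬q)) → ((u ∨ q) ∨ s) holds there. If t is false, (t ∧ (t ∨ ¬q)) → ((u ∨ q) ∨ s) reduces to true regardless of the other variables. Either way (t ∧ (t ∨ ¬q)) → ((u ∨ q) ∨ s) holds.

(⇐) This fails. Under q = F, t = F, s = F, u = F, the left side is false but the right side is true.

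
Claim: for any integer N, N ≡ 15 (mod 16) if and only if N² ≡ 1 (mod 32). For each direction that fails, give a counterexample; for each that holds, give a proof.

The forward direction holds; the converse fails.

(⟹) Suppose N ≡ 15 (mod 16). Working modulo 32, N ∈ {15, 31}; for each such r, r² ≡ 1 (mod 32).

(⟸) This fails: take N = 1. Then 1² = 1 ≡ 1 (mod 32), yet 1 ≡ 1 (mod 16), not 15.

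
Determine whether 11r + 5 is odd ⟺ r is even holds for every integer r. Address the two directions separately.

(→) Suppose 11r + 5 is odd. Since 11 is odd, 11r and r have the same parity, so 11r + 5 ≡ r + 5 (mod 2). As 5 is odd, 11r + 5 is odd exactly when r is even. Thus r is even.

(←) Conversely, suppose r is even; write r = 2j. Then 11r + 5 = 11·(2j) + 5 = 2·11j + 5, which is odd.

Both directions hold.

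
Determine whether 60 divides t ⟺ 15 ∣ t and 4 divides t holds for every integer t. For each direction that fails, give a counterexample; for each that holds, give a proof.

Both directions hold; the statement is true.

(→) If 60 ∣ t, write t = 60q. Since 60 = 4·15, t = 15·(4q), so 15 ∣ t; and since 60 = 15·4, t = 4·(15q), so 4 ∣ t.

(←) Suppose 15 ∣ t and 4 ∣ t. Any common multiple of 15 and 4 is a multiple of their lcm; here gcd(15, 4) = 1, so lcm(15, 4) = 15·4 = 60, so 60 ∣ t.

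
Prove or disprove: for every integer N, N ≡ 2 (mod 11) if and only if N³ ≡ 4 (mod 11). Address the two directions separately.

Both directions fail.

[⇒] This fails: take N = 2. Then 2 ≡ 2 (mod 11), but 2³ = 8 ≡ 8 (mod 11), not 4.

[⇐] This fails: take N = 5. Then 5³ = 125 ≡ 4 (mod 11), yet 5 ≡ 5 (mod 11), not 2.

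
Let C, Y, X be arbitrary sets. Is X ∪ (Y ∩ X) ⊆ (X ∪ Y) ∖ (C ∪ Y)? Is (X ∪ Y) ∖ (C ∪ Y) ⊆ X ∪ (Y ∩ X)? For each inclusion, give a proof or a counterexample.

The sets are not equal: only the reverse inclusion holds.

Forward inclusion. This inclusion fails. Take C = {1}, Y = ∅, X = {1}; then 1 ∈ X ∪ (Y ∩ X) but 1 ∉ (X ∪ Y) ∖ (C ∪ Y).

Reverse inclusion. Let x ∈ (X ∪ Y) ∖ (C ∪ Y). Then x ∈ X and x ∉ C, Y, from which x ∈ X ∪ (Y ∩ X).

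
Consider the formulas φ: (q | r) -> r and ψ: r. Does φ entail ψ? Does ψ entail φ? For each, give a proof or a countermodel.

(⇒) This fails. Under r = F, q = F, the left side is true but the right side is false.

(⇐) Assume the antecedent. If r is true, (q | r) -> r reduces to true regardless of the other variables. If r is false, the antecedent cannot hold. Either way (q | r) -> r holds.

Only the reverse direction holds.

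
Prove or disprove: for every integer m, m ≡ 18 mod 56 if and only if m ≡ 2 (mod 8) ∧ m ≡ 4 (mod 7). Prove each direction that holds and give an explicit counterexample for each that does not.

(⇒) Suppose m ≡ 18 (mod 56); write m = 56j + 18. Since 8 ∣ 56, reducing mod 8 gives m ≡ 18 ≡ 2 (mod 8); since 7 ∣ 56, reducing mod 7 gives m ≡ 18 ≡ 4 (mod 7).

(⇐) Conversely, if m ≡ 2 (mod 8) and m ≡ 4 (mod 7), then by the Chinese remainder theorem m ≡ 18 (mod 56). This is exactly m ≡ 18 (mod 56).

Both directions hold; the statement is true.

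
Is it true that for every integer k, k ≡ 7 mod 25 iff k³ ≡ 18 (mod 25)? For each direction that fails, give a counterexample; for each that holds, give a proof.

(⟸) Suppose k³ ≡ 18 (mod 25). The only residue r in {0, …, 24} with r³ ≡ 18 (mod 25) is r = 7, so k ≡ 7 (mod 25).

(⟹) Suppose k ≡ 7 mod 25. Write k = 25j + 7. Then (25j + 7)³ = 15625j³ + 13125j² + 3675j + 343 = 25(625j³ + 525j² + 147j + 13) + 18, so k³ ≡ 18 (mod 25).

Equivalent; both directions hold.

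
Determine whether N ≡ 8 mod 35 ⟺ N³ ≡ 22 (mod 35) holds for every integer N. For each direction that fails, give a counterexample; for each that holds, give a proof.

Only the forward direction holds.

(⇒) Suppose N ≡ 8 mod 35. Write N = 35j + 8. Then (35j + 8)³ = 42875j³ + 29400j² + 6720j + 512 = 35(1225j³ + 840j² + 192j + 14) + 22, so N³ ≡ 22 (mod 35).

(⇐) This fails: take N = 18. Then 18³ = 5832 ≡ 22 (mod 35), yet 18 ≡ 18 (mod 35), not 8.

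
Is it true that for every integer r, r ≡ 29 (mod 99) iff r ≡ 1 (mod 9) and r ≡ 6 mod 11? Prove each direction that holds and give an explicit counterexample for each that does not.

Forward direction. This fails: r = 29 gives 29 ≡ 29 (mod 99) but 29 ≡ 2 (mod 9), so the conjunction on the right does not hold.

Converse. This fails: r = 28 satisfies both congruences on the right (28 ≡ 1 mod 9 and 28 ≡ 6 mod 11) yet 28 ≡ 28 (mod 99), not 29.

Neither implication holds.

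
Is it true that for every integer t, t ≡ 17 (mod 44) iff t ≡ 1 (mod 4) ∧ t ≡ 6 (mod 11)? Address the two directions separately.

Both implications hold.

(⇐) If t ≡ 1 (mod 4) and t ≡ 6 (mod 11), then by the Chinese remainder theorem t ≡ 17 (mod 44). This is exactly t ≡ 17 (mod 44).

(⇒) Suppose t ≡ 17 (mod 44); write t = 44j + 17. Since 4 ∣ 44, reducing mod 4 gives t ≡ 17 ≡ 1 (mod 4); since 11 ∣ 44, reducing mod 11 gives t ≡ 17 ≡ 6 (mod 11).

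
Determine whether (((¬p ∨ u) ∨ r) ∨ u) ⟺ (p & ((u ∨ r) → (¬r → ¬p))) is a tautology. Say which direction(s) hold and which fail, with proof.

Forward direction. This fails. Under r = F, p = F, u = F, the left side is true but the right side is false.

Converse. This fails. Under r = F, p = T, u = F, the left side is false but the right side is true.

(⇒) fails and (⇐) fails.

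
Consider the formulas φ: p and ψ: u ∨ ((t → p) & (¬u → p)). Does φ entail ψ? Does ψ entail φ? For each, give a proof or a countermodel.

(⇒) Assume the antecedent. If p is true, u ∨ ((t → p) & (¬u → p)) reduces to true regardless of the other variables. If p is false, the antecedent cannot hold. Either way u ∨ ((t → p) & (¬u → p)) holds.

(⇐) This fails. Under p = F, t = F, u = T, the left side is false but the right side is true.

Only the forward implication holds.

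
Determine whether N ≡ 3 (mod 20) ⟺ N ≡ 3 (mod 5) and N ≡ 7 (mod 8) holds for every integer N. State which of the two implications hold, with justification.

Only the reverse direction holds.

Converse. If N ≡ 3 (mod 5) and N ≡ 7 (mod 8), then by the Chinese remainder theorem N ≡ 23 (mod 40). Since 23 ≡ 3 (mod 20) and 20 ∣ 40, we get N ≡ 3 (mod 20).

Forward direction. This fails: N = 3 gives 3 ≡ 3 (mod 20) but 3 ≡ 3 (mod 8), so the conjunction on the right does not hold.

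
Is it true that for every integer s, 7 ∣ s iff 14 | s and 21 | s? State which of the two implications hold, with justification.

Only the converse holds.

(⇐) Suppose 14 ∣ s and 21 ∣ s. Any common multiple of 14 and 21 is a multiple of their lcm; here lcm(14, 21) = 14·21/gcd(14, 21) = 294/7 = 42, so 42 ∣ s. Since 7 ∣ 42, it follows that 7 ∣ s.

(⇒) This fails: take s = 7. Certainly 7 ∣ 7, but 14 ∤ 7.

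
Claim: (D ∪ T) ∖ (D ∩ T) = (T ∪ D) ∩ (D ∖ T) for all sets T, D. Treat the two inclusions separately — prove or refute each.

(⟹) This inclusion fails. Take T = {1}, D = ∅; then 1 ∈ (D ∪ T) ∖ (D ∩ T) but 1 ∉ (T ∪ D) ∩ (D ∖ T).

(⟸) Let x ∈ (T ∪ D) ∩ (D ∖ T). Then x ∈ D and x ∉ T, from which x ∈ (D ∪ T) ∖ (D ∩ T).

The sets are not equal: only the reverse inclusion holds.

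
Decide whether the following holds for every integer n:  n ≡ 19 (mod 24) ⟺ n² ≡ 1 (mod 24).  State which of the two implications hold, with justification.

The forward direction holds; the converse fails.

[⇐] This fails: take n = 1. Then 1² = 1 ≡ 1 (mod 24), yet 1 ≡ 1 (mod 24), not 19.

[⇒] Suppose n ≡ 19 (mod 24). Write n = 24j + 19. Then (24j + 19)² = 576j² + 912j + 361 = 24(24j² + 38j + 15) + 1, so n² ≡ 1 (mod 24).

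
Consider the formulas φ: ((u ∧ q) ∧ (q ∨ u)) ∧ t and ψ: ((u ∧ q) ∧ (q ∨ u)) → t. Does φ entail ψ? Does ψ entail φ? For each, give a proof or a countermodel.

Converse. This fails. Under u = F, t = F, q = F, the left side is false but the right side is true.

Forward direction. Assume the antecedent. If u is true, the antecedent forces (u = T, t = T, q = T), and ((u ∧ q) ∧ (q ∨ u)) → t holds there. If u is false, the antecedent cannot hold. Either way ((u ∧ q) ∧ (q ∨ u)) → t holds.

(⇒) holds; (⇐) fails.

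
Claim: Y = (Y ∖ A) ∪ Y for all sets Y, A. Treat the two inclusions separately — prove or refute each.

Both inclusions hold.

(⟹) Let x ∈ Y. Then either x ∈ Y and x ∉ A; or x ∈ Y ∩ A. In each case x ∈ (Y ∖ A) ∪ Y, so Y ⊆ (Y ∖ A) ∪ Y.

(⟸) Let x ∈ (Y ∖ A) ∪ Y. Then either x ∈ Y and x ∉ A; or x ∈ Y ∩ A. In each case x ∈ Y, so (Y ∖ A) ∪ Y ⊆ Y.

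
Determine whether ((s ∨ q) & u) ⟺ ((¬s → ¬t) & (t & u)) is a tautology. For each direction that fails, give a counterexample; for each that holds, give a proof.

Forward direction. This fails. Under q = T, s = F, t = F, u = T, the left side is true but the right side is false.

Converse. Assume the antecedent. If q is true, the antecedent forces (q = T, s = T, t = T, u = T), and (s ∨ q) & u holds there. If q is false, the antecedent forces (q = F, s = T, t = T, u = T), and (s ∨ q) & u holds there. Either way (s ∨ q) & u holds.

(⇒) fails; (⇐) holds.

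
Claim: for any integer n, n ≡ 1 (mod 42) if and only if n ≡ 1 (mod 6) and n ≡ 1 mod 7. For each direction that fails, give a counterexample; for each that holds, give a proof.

Equivalent; both directions hold.

[⇒] Suppose n ≡ 1 (mod 42); write n = 42j + 1. Since 6 ∣ 42, reducing mod 6 gives n ≡ 1 (mod 6); since 7 ∣ 42, reducing mod 7 gives n ≡ 1 (mod 7).

[⇐] Conversely, if n ≡ 1 (mod 6) and n ≡ 1 (mod 7), then by the Chinese remainder theorem n ≡ 1 (mod 42). This is exactly n ≡ 1 (mod 42).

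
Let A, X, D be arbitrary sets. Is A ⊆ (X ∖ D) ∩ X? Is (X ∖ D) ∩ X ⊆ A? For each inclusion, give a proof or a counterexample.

(⊆) fails and (⊇) fails.

Forward inclusion. This inclusion fails. Take A = {1}, X = ∅, D = ∅; then 1 ∈ A but 1 ∉ (X ∖ D) ∩ X.

Reverse inclusion. This inclusion fails. Take A = ∅, X = {1}, D = ∅; then 1 ∈ (X ∖ D) ∩ X but 1 ∉ A.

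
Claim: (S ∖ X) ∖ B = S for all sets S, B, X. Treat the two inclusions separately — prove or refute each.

(⊆) holds; (⊇) fails.

(⟸) This inclusion fails. Take S = {1}, B = {1}, X = ∅; then 1 ∈ S but 1 ∉ (S ∖ X) ∖ B.

(⟹) Let x ∈ (S ∖ X) ∖ B. Then x ∈ S and x ∉ B, X, from which x ∈ S.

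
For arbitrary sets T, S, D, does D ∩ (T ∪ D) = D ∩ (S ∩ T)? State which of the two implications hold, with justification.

(⊆) This inclusion fails. Take T = ∅, S = ∅, D = {1}; then 1 ∈ D ∩ (T ∪ D) but 1 ∉ D ∩ (S ∩ T).

(⊇) Let x ∈ D ∩ (S ∩ T). Then x ∈ T ∩ S ∩ D, from which x ∈ D ∩ (T ∪ D).

(⊆) fails; (⊇) holds.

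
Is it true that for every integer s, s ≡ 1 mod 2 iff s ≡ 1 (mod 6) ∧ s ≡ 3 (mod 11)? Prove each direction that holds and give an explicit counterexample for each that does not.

(⇒) This fails: s = 1 gives 1 ≡ 1 (mod 2) but 1 ≡ 1 (mod 11), so the conjunction on the right does not hold.

(⇐) Conversely, if s ≡ 1 (mod 6) and s ≡ 3 (mod 11), then by the Chinese remainder theorem s ≡ 25 (mod 66). Since 25 ≡ 1 (mod 2) and 2 ∣ 66, we get s ≡ 1 (mod 2).

(⇒) fails; (⇐) holds.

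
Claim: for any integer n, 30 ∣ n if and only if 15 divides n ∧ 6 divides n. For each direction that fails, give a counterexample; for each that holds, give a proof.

Both implications hold.

(⇒) If 30 ∣ n, write n = 30q. Since 30 = 2·15, n = 15·(2q), so 15 ∣ n; and since 30 = 5·6, n = 6·(5q), so 6 ∣ n.

(⇐) Suppose 15 ∣ n and 6 ∣ n. Any common multiple of 15 and 6 is a multiple of their lcm; here lcm(15, 6) = 15·6/gcd(15, 6) = 90/3 = 30, so 30 ∣ n.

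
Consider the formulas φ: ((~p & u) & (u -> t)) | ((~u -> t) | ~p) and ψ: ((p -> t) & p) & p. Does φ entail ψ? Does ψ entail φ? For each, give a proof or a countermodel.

(⇒) fails; (⇐) holds.

Forward direction. This fails. Under u = F, t = F, p = F, the left side is true but the right side is false.

Converse. Assume the antecedent. If u is true, the consequent reduces to true regardless of the other variables. If u is false, the antecedent forces (u = F, t = T, p = T), and the consequent holds there. Either way the consequent holds.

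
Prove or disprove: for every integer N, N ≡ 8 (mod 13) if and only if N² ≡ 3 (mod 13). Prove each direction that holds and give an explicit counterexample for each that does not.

(⇒) This fails: take N = 8. Then 8 ≡ 8 (mod 13), but 8² = 64 ≡ 12 (mod 13), not 3.

(⇐) This fails: take N = 4. Then 4² = 16 ≡ 3 (mod 13), yet 4 ≡ 4 (mod 13), not 8.

(⇒) fails and (⇐) fails.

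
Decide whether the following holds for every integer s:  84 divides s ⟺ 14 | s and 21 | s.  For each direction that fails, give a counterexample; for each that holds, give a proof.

Forward direction. If 84 ∣ s, write s = 84q. Since 84 = 6·14, s = 14·(6q), so 14 ∣ s; and since 84 = 4·21, s = 21·(4q), so 21 ∣ s.

Converse. This fails: take s = 42. Both 14 ∣ 42 and 21 ∣ 42, yet 42 is not a multiple of 84 (since 42 = 0·84 + 42), so 84 ∤ 42.

(⇒) holds; (⇐) fails.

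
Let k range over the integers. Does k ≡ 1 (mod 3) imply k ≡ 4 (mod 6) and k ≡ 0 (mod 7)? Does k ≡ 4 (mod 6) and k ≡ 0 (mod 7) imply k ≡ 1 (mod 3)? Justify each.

(⟹) This fails: k = 1 gives 1 ≡ 1 (mod 3) but 1 ≡ 1 (mod 6), so the conjunction on the right does not hold.

(⟸) Conversely, if k ≡ 4 (mod 6) and k ≡ 0 (mod 7), then by the Chinese remainder theorem k ≡ 28 (mod 42). Since 28 ≡ 1 (mod 3) and 3 ∣ 42, we get k ≡ 1 (mod 3).

Only the reverse direction holds.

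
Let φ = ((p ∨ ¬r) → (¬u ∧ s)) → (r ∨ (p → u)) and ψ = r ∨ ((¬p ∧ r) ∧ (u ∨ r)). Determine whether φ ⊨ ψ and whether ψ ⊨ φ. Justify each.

(⇒) This fails. Under p = F, u = F, r = F, s = F, the left side is true but the right side is false.

(⇐) Assume the antecedent. If r is true, the consequent reduces to true regardless of the other variables. If r is false, the antecedent cannot hold. Either way the consequent holds.

The forward direction fails; the converse holds.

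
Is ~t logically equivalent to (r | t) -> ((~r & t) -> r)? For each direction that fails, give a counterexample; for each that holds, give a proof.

(←) This fails. Under t = T, r = T, the left side is false but the right side is true.

(→) Assume the antecedent. If t is true, the antecedent cannot hold. If t is false, (r | t) -> ((~r & t) -> r) reduces to true regardless of the other variables. Either way (r | t) -> ((~r & t) -> r) holds.

The forward direction holds; the converse fails.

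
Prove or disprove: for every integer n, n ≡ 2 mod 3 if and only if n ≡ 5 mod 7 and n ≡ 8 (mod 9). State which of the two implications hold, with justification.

Only the reverse direction holds.

Forward direction. This fails: n = 2 gives 2 ≡ 2 (mod 3) but 2 ≡ 2 (mod 7), so the conjunction on the right does not hold.

Converse. If n ≡ 5 (mod 7) and n ≡ 8 (mod 9), then by the Chinese remainder theorem n ≡ 26 (mod 63). Since 26 ≡ 2 (mod 3) and 3 ∣ 63, we get n ≡ 2 (mod 3).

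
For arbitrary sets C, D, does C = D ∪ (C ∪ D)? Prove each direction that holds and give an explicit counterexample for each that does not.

(⊆) Let x ∈ C. Then either x ∈ C and x ∉ D; or x ∈ C ∩ D. In each case x ∈ D ∪ (C ∪ D), so C ⊆ D ∪ (C ∪ D).

(⊇) This inclusion fails. Take C = ∅, D = {1}; then 1 ∈ D ∪ (C ∪ D) but 1 ∉ C.

The sets are not equal: only the forward inclusion holds.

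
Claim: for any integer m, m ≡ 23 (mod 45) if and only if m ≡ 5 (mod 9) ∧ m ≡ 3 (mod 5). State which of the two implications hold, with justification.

[⇒] Suppose m ≡ 23 (mod 45); write m = 45j + 23. Since 9 ∣ 45, reducing mod 9 gives m ≡ 23 ≡ 5 (mod 9); since 5 ∣ 45, reducing mod 5 gives m ≡ 23 ≡ 3 (mod 5).

[⇐] Conversely, if m ≡ 5 (mod 9) and m ≡ 3 (mod 5), then by the Chinese remainder theorem m ≡ 23 (mod 45). This is exactly m ≡ 23 (mod 45).

Both directions hold; the statement is true.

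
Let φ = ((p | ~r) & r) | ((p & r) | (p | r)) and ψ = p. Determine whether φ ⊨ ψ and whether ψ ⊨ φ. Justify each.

Only the reverse direction holds.

[⇒] This fails. Under p = F, r = T, the left side is true but the right side is false.

[⇐] Assume the antecedent. If p is true, the consequent reduces to true regardless of the other variables. If p is false, the antecedent cannot hold. Either way the consequent holds.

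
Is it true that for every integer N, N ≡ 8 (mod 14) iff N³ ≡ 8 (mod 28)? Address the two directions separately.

[⇒] Suppose N ≡ 8 (mod 14). Working modulo 28, N ∈ {8, 22}; for each such r, r³ ≡ 8 (mod 28).

[⇐] This fails: take N = 2. Then 2³ = 8 ≡ 8 (mod 28), yet 2 ≡ 2 (mod 14), not 8.

Only the forward direction holds.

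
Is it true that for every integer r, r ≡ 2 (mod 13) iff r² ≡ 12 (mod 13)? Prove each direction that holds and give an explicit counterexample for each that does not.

(⇒) fails and (⇐) fails.

(⇒) This fails: take r = 2. Then 2 ≡ 2 (mod 13), but 2² = 4 ≡ 4 (mod 13), not 12.

(⇐) This fails: take r = 5. Then 5² = 25 ≡ 12 (mod 13), yet 5 ≡ 5 (mod 13), not 2.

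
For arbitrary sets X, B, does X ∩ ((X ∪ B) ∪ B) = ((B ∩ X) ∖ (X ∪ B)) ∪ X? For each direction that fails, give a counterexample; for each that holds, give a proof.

Both inclusions hold; the sets are equal.

Reverse inclusion. Let x ∈ ((B ∩ X) ∖ (X ∪ B)) ∪ X. Then either x ∈ X and x ∉ B; or x ∈ X ∩ B. In each case x ∈ X ∩ ((X ∪ B) ∪ B), so ((B ∩ X) ∖ (X ∪ B)) ∪ X ⊆ X ∩ ((X ∪ B) ∪ B).

Forward inclusion. Let x ∈ X ∩ ((X ∪ B) ∪ B). Then either x ∈ X and x ∉ B; or x ∈ X ∩ B. In each case x ∈ ((B ∩ X) ∖ (X ∪ B)) ∪ X, so X ∩ ((X ∪ B) ∪ B) ⊆ ((B ∩ X) ∖ (X ∪ B)) ∪ X.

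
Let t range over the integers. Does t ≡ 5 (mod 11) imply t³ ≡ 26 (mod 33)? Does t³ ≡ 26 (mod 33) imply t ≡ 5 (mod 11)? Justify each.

Only the reverse direction holds.

[⇒] This fails: take t = 16. Then 16 ≡ 5 (mod 11), but 16³ = 4096 ≡ 4 (mod 33), not 26.

[⇐] Conversely, the residues r modulo 33 with r³ ≡ 26 (mod 33) are exactly {5}, and each is ≡ 5 (mod 11).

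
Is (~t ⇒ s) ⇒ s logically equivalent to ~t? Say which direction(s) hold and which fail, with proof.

(⇒) fails; (⇐) holds.

(⟸) Assume the antecedent. If s is true, (~t ⇒ s) ⇒ s reduces to true regardless of the other variables. If s is false, the antecedent forces (s = F, t = F), and (~t ⇒ s) ⇒ s holds there. Either way (~t ⇒ s) ⇒ s holds.

(⟹) This fails. Under s = T, t = T, the left side is true but the right side is false.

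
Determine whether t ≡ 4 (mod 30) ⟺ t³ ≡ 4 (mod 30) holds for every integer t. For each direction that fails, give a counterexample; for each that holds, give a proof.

(⟸) Suppose t³ ≡ 4 (mod 30). The only residue r in {0, …, 29} with r³ ≡ 4 (mod 30) is r = 4, so t ≡ 4 (mod 30).

(⟹) Suppose t ≡ 4 (mod 30). Write t = 30j + 4. Then (30j + 4)³ = 27000j³ + 10800j² + 1440j + 64 = 30(900j³ + 360j² + 48j + 2) + 4, so t³ ≡ 4 (mod 30).

The biconditional holds.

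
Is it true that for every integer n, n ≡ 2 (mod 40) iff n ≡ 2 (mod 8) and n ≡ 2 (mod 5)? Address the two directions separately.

Equivalent; both directions hold.

(⟹) Suppose n ≡ 2 (mod 40); write n = 40j + 2. Since 8 ∣ 40, reducing mod 8 gives n ≡ 2 (mod 8); since 5 ∣ 40, reducing mod 5 gives n ≡ 2 (mod 5).

(⟸) Conversely, if n ≡ 2 (mod 8) and n ≡ 2 (mod 5), then by the Chinese remainder theorem n ≡ 2 (mod 40). This is exactly n ≡ 2 (mod 40).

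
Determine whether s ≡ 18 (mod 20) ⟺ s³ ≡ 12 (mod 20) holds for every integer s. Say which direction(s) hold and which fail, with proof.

(⟹) Suppose s ≡ 18 (mod 20). Write s = 20j + 18. Then (20j + 18)³ = 8000j³ + 21600j² + 19440j + 5832 = 20(400j³ + 1080j² + 972j + 291) + 12, so s³ ≡ 12 (mod 20).

(⟸) This fails: take s = 8. Then 8³ = 512 ≡ 12 (mod 20), yet 8 ≡ 8 (mod 20), not 18.

Only the forward direction holds.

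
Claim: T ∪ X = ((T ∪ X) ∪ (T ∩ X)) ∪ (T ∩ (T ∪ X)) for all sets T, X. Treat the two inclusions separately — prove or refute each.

(⟹) Let x ∈ T ∪ X. Then either x ∈ T and x ∉ X; or x ∈ X and x ∉ T; or x ∈ T ∩ X. In each case x ∈ ((T ∪ X) ∪ (T ∩ X)) ∪ (T ∩ (T ∪ X)), so T ∪ X ⊆ ((T ∪ X) ∪ (T ∩ X)) ∪ (T ∩ (T ∪ X)).

(⟸) Let x ∈ ((T ∪ X) ∪ (T ∩ X)) ∪ (T ∩ (T ∪ X)). Then either x ∈ T and x ∉ X; or x ∈ X and x ∉ T; or x ∈ T ∩ X. In each case x ∈ T ∪ X, so ((T ∪ X) ∪ (T ∩ X)) ∪ (T ∩ (T ∪ X)) ⊆ T ∪ X.

Both inclusions hold.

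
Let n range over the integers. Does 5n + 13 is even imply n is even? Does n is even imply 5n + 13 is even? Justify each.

(→) This fails: n = 7 gives 5n + 13 = 48, which is even, but 7 is odd, not even.

(←) This also fails: n = 6 is even, but 5n + 13 = 43 is odd, not even.

Neither implication holds.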